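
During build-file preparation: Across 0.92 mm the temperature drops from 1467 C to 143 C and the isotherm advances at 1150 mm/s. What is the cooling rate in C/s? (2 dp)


G = (1467-143)/0.92 = 1439.13043478 C/mm
CR = 1439.13043478 * 1150 = 1655000.0 C/s


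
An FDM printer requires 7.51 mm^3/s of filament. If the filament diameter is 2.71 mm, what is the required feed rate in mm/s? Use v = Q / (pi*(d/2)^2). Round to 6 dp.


A = pi*(2.71/2)^2 = 5.768043
v = 7.51 / 5.768043 = 1.302001 mm/s


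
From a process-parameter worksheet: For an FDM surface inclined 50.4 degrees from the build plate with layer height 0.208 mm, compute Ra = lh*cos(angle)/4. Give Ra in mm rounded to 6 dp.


Ra = 0.208 * cos(50.4) / 4 = 0.033146 mm


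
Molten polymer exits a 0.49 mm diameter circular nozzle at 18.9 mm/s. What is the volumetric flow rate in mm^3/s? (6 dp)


A = pi*(0.49/2)^2 = 0.1885741 mm^2
Q = 0.1885741 * 18.9 = 3.56405 mm^3/s


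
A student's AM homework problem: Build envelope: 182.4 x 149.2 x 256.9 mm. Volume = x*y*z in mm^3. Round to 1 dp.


V = 182.4 * 149.2 * 256.9 = 6991297.2 mm^3


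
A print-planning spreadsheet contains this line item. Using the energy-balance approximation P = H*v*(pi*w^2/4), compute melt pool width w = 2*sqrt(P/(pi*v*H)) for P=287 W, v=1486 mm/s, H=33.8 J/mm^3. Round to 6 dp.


w = 2*sqrt(287/(pi*1486*33.8)) = 0.085296 mm


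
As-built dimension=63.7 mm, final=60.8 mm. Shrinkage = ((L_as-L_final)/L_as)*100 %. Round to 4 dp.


Shrinkage = ((63.7-60.8)/63.7)*100 = 4.5526 %


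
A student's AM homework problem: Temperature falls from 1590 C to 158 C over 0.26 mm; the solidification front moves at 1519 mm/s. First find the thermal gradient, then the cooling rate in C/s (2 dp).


G = (1590-158)/0.26 = 5507.69230769 C/mm
CR = 5507.69230769 * 1519 = 8366184.62 C/s


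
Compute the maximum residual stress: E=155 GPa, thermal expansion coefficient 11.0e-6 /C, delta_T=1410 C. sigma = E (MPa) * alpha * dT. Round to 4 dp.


sigma = 155*1000 * 11.0e-6 * 1410 = 2404.05 MPa


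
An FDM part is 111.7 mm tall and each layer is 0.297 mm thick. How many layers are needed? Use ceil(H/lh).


Layers = ceil(111.7/0.297) = 377


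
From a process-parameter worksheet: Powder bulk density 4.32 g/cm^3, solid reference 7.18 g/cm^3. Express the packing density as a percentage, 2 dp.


Packing = (4.32/7.18)*100 = 60.17 %


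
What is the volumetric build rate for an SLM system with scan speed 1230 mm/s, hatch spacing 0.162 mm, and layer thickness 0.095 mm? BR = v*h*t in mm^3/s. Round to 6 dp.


Rate = 1230 * 0.162 * 0.095 = 18.9297 mm^3/s


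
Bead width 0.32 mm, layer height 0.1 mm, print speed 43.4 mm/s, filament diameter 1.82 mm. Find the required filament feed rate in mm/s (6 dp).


Q = 0.32 * 0.1 * 43.4 = 1.3888 mm^3/s
A_fil = pi*(1.82/2)^2 = 2.60155288 mm^2
v_feed = 1.3888 / 2.60155288 = 0.533835 mm/s


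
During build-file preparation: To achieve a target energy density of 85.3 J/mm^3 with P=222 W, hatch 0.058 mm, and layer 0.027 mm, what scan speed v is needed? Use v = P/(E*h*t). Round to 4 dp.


v = 222 / (85.3*0.058*0.027) = 1661.9279 mm/s


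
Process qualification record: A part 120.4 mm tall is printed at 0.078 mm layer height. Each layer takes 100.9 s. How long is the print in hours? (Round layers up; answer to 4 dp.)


Layers = ceil(120.4/0.078) = 1544
t = 1544 * 100.9 / 3600 = 43.2749 hrs


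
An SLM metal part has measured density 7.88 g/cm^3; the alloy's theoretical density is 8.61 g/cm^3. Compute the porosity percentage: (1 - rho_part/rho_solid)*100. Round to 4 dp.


Porosity = (1-7.88/8.61)*100 = 8.4785 %


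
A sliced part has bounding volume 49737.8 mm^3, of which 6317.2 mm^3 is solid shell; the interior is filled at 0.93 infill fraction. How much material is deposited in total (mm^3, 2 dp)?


V_infill = (49737.8 - 6317.2) * 0.93 = 40381.16
V_total = 6317.2 + 40381.16 = 46698.36 mm^3


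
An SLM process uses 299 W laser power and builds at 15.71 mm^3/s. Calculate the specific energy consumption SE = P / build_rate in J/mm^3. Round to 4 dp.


SE = 299 / 15.71 = 19.0325 J/mm^3


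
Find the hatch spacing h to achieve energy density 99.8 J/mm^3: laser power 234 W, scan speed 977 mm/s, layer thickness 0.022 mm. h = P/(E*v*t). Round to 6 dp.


h = 234 / (99.8*977*0.022) = 0.109086 mm


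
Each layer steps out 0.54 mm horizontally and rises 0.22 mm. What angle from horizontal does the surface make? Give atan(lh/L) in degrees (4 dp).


angle = atan(0.22/0.54) = 22.1663 degrees


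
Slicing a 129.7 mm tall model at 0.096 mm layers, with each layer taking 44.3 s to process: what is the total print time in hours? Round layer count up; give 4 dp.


Layers = ceil(129.7/0.096) = 1352
t = 1352 * 44.3 / 3600 = 16.6371 hrs


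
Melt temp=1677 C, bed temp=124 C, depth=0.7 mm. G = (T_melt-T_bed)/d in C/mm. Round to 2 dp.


G = (1677-124)/0.7 = 2218.57 C/mm


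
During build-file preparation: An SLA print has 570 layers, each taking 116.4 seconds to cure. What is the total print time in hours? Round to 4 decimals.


t = 570 * 116.4 / 3600 = 18.43 hrs


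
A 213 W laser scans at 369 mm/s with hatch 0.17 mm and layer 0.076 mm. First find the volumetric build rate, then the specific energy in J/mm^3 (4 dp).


Build rate = 369 * 0.17 * 0.076 = 4.76748 mm^3/s
SE = 213 / 4.76748 = 44.6777 J/mm^3


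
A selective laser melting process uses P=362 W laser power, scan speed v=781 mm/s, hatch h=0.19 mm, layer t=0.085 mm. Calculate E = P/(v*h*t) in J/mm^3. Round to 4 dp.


E = 362 / (781*0.19*0.085) = 28.7002 J/mm^3


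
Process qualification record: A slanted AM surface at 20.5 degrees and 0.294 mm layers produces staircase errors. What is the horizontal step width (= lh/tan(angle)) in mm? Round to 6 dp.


step = 0.294 / tan(20.5) = 0.786339 mm


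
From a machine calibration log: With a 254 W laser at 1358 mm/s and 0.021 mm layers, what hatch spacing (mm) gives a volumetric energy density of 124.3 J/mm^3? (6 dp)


h = 254 / (124.3*1358*0.021) = 0.071655 mm


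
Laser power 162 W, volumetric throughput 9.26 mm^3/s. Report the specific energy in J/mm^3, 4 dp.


SE = 162 / 9.26 = 17.4946 J/mm^3


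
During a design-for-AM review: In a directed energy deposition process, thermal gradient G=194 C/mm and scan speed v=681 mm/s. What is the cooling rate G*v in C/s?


CR = 194 * 681 = 132114 C/s


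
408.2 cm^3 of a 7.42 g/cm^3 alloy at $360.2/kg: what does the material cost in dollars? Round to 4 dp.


Mass = 408.2*7.42/1000 = 3.028844 kg
Cost = 3.028844 * 360.2 = 1090.9896 $


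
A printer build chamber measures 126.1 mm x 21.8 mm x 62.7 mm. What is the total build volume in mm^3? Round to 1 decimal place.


V = 126.1 * 21.8 * 62.7 = 172361.0 mm^3


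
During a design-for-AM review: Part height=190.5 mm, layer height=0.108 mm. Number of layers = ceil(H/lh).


Layers = ceil(190.5/0.108) = 1764


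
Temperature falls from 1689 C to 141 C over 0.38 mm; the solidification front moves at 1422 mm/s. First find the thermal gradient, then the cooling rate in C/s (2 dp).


G = (1689-141)/0.38 = 4073.68421053 C/mm
CR = 4073.68421053 * 1422 = 5792778.95 C/s


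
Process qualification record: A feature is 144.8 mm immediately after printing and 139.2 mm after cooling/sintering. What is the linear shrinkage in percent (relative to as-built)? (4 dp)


Shrinkage = ((144.8-139.2)/144.8)*100 = 3.8674 %


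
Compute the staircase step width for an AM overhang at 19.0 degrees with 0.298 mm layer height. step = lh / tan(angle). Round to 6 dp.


step = 0.298 / tan(19.0) = 0.865455 mm


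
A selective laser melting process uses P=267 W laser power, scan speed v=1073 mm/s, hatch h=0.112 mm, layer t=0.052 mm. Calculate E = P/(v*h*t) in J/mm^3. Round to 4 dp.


E = 267 / (1073*0.112*0.052) = 42.7258 J/mm^3


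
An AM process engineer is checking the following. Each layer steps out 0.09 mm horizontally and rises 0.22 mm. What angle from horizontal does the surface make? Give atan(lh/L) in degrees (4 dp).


angle = atan(0.22/0.09) = 67.751 degrees


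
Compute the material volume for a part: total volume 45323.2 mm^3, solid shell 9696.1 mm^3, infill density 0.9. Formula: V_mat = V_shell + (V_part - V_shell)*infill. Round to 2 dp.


V_infill = (45323.2 - 9696.1) * 0.9 = 32064.39
V_total = 9696.1 + 32064.39 = 41760.49 mm^3


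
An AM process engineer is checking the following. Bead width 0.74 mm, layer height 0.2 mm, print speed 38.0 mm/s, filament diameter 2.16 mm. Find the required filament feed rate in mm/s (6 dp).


Q = 0.74 * 0.2 * 38.0 = 5.624 mm^3/s
A_fil = pi*(2.16/2)^2 = 3.66435367 mm^2
v_feed = 5.624 / 3.66435367 = 1.534786 mm/s


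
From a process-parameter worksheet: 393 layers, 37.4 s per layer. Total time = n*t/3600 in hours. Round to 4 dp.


t = 393 * 37.4 / 3600 = 4.0828 hrs


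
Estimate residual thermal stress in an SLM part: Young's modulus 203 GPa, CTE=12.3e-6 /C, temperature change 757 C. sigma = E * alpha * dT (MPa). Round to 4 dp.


sigma = 203*1000 * 12.3e-6 * 757 = 1890.1533 MPa


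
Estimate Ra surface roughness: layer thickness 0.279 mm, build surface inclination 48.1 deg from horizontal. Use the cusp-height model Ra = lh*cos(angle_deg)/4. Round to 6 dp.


Ra = 0.279 * cos(48.1) / 4 = 0.046581 mm


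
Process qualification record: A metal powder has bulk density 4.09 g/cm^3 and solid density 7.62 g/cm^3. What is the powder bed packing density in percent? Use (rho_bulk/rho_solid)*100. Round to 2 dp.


Packing = (4.09/7.62)*100 = 53.67 %


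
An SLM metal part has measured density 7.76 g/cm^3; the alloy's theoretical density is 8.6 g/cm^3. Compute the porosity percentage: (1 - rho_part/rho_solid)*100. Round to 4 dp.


Porosity = (1-7.76/8.6)*100 = 9.7674 %


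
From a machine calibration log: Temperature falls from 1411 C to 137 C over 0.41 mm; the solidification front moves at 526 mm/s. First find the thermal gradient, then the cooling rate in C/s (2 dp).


G = (1411-137)/0.41 = 3107.31707317 C/mm
CR = 3107.31707317 * 526 = 1634448.78 C/s


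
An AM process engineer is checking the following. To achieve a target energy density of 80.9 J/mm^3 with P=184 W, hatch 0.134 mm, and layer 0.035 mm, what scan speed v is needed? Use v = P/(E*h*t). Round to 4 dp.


v = 184 / (80.9*0.134*0.035) = 484.9494 mm/s


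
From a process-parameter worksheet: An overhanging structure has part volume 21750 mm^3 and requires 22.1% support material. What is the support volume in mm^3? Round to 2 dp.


V_support = 21750 * 0.221 = 4806.75 mm^3


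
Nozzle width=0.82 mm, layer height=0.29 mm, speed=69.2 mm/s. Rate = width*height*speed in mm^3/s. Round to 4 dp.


Rate = 0.82 * 0.29 * 69.2 = 16.4558 mm^3/s


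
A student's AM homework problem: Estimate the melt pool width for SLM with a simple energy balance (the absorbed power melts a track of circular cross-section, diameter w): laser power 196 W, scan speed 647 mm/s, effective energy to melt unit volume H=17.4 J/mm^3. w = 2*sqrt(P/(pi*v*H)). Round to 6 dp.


w = 2*sqrt(196/(pi*647*17.4)) = 0.148887 mm


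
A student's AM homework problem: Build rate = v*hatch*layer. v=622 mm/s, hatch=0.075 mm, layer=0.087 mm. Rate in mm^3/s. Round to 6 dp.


Rate = 622 * 0.075 * 0.087 = 4.05855 mm^3/s


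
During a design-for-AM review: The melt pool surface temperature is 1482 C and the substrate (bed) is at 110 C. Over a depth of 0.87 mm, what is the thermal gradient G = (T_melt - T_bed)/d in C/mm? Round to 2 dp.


G = (1482-110)/0.87 = 1577.01 C/mm


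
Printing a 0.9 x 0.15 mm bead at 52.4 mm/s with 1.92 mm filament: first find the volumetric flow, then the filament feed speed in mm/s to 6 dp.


Q = 0.9 * 0.15 * 52.4 = 7.074 mm^3/s
A_fil = pi*(1.92/2)^2 = 2.89529179 mm^2
v_feed = 7.074 / 2.89529179 = 2.443277 mm/s


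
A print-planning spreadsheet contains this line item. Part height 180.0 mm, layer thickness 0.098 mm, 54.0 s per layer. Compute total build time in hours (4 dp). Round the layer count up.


Layers = ceil(180.0/0.098) = 1837
t = 1837 * 54.0 / 3600 = 27.555 hrs


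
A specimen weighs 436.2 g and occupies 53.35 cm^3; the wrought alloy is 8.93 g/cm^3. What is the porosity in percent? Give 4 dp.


rho_part = 436.2 / 53.35 = 8.17619494 g/cm^3
Porosity = (1 - 8.17619494/8.93)*100 = 8.4413 %


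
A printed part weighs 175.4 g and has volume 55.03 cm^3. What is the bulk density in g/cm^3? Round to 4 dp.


rho = 175.4 / 55.03 = 3.1874 g/cm^3


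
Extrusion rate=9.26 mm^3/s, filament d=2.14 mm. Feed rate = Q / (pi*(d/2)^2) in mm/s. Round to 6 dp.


A = pi*(2.14/2)^2 = 3.596809
v = 9.26 / 3.596809 = 2.574504 mm/s


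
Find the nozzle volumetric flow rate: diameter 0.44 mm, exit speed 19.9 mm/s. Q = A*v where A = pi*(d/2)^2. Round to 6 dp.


A = pi*(0.44/2)^2 = 0.15205308 mm^2
Q = 0.15205308 * 19.9 = 3.025856 mm^3/s


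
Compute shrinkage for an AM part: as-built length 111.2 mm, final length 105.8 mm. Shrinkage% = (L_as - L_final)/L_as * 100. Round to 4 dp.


Shrinkage = ((111.2-105.8)/111.2)*100 = 4.8561 %


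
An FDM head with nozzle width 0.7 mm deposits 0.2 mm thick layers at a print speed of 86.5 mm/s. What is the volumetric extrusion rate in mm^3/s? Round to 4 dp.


Rate = 0.7 * 0.2 * 86.5 = 12.11 mm^3/s


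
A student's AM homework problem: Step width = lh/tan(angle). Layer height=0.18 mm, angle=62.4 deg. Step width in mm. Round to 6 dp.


step = 0.18 / tan(62.4) = 0.094102 mm


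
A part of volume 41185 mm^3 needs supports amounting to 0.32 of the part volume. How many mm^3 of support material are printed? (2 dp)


V_support = 41185 * 0.32 = 13179.2 mm^3


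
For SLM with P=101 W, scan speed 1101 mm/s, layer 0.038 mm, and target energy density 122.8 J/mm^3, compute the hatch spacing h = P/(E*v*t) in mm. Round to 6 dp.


h = 101 / (122.8*1101*0.038) = 0.019659 mm


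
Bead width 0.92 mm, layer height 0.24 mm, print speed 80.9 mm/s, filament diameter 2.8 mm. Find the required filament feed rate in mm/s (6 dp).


Q = 0.92 * 0.24 * 80.9 = 17.86272 mm^3/s
A_fil = pi*(2.8/2)^2 = 6.1575216 mm^2
v_feed = 17.86272 / 6.1575216 = 2.900959 mm/s


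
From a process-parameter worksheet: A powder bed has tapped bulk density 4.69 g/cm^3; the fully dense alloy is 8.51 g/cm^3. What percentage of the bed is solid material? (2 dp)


Packing = (4.69/8.51)*100 = 55.11 %


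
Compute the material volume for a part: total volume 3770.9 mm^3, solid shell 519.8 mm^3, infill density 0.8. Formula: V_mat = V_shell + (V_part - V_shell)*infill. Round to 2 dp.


V_infill = (3770.9 - 519.8) * 0.8 = 2600.88
V_total = 519.8 + 2600.88 = 3120.68 mm^3


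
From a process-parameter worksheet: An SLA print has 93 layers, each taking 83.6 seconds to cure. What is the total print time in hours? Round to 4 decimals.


t = 93 * 83.6 / 3600 = 2.1597 hrs


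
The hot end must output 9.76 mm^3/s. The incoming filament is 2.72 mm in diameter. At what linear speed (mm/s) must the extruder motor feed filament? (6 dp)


A = pi*(2.72/2)^2 = 5.81069
v = 9.76 / 5.81069 = 1.679663 mm/s


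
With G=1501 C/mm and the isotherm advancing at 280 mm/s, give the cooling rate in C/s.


CR = 1501 * 280 = 420280 C/s


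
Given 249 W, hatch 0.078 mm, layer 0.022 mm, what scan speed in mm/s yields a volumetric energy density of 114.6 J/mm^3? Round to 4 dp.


v = 249 / (114.6*0.078*0.022) = 1266.1858 mm/s


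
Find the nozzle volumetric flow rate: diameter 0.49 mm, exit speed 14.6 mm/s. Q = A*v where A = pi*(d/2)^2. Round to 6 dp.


A = pi*(0.49/2)^2 = 0.1885741 mm^2
Q = 0.1885741 * 14.6 = 2.753182 mm^3/s


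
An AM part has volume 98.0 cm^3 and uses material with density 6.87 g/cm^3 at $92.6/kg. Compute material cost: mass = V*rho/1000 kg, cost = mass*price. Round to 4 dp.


Mass = 98.0*6.87/1000 = 0.67326 kg
Cost = 0.67326 * 92.6 = 62.3439 $


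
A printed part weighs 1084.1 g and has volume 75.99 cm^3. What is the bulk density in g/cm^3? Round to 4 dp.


rho = 1084.1 / 75.99 = 14.2664 g/cm^3


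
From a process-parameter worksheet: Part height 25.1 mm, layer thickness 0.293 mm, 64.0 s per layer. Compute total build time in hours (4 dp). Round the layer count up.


Layers = ceil(25.1/0.293) = 86
t = 86 * 64.0 / 3600 = 1.5289 hrs


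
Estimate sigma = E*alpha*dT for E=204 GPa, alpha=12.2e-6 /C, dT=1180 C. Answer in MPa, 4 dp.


sigma = 204*1000 * 12.2e-6 * 1180 = 2936.784 MPa


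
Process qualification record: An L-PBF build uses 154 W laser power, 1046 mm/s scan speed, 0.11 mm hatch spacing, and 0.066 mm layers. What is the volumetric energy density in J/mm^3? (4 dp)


E = 154 / (1046*0.11*0.066) = 20.2793 J/mm^3


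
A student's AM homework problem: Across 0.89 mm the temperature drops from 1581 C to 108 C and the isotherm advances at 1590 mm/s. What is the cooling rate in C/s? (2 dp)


G = (1581-108)/0.89 = 1655.05617978 C/mm
CR = 1655.05617978 * 1590 = 2631539.33 C/s


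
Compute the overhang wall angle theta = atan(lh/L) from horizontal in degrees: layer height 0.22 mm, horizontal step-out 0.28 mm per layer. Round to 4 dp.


angle = atan(0.22/0.28) = 38.1572 degrees


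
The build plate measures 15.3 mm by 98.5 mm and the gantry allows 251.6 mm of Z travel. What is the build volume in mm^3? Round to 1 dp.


V = 15.3 * 98.5 * 251.6 = 379173.8 mm^3


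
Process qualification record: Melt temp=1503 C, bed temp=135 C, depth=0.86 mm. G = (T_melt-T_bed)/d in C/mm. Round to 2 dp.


G = (1503-135)/0.86 = 1590.7 C/mm


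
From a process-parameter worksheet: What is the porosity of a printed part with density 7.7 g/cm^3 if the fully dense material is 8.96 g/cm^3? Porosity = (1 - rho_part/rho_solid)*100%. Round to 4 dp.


Porosity = (1-7.7/8.96)*100 = 14.0625 %


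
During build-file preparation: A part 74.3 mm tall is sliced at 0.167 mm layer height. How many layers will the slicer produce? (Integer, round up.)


Layers = ceil(74.3/0.167) = 445


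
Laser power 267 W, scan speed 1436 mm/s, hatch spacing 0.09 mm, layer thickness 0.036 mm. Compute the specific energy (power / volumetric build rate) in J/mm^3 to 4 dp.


Build rate = 1436 * 0.09 * 0.036 = 4.65264 mm^3/s
SE = 267 / 4.65264 = 57.3868 J/mm^3


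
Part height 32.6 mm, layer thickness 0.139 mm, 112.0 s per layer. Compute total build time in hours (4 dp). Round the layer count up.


Layers = ceil(32.6/0.139) = 235
t = 235 * 112.0 / 3600 = 7.3111 hrs


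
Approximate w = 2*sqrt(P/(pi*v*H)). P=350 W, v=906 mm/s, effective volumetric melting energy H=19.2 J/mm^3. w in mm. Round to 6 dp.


w = 2*sqrt(350/(pi*906*19.2)) = 0.160057 mm


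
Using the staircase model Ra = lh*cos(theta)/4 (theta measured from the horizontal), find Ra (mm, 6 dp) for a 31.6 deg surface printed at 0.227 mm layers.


Ra = 0.227 * cos(31.6) / 4 = 0.048336 mm


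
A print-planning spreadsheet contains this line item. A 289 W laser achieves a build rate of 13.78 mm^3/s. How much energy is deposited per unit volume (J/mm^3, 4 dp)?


SE = 289 / 13.78 = 20.9724 J/mm^3


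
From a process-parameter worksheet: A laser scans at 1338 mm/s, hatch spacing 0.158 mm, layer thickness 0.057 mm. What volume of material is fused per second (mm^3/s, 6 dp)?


Rate = 1338 * 0.158 * 0.057 = 12.050028 mm^3/s


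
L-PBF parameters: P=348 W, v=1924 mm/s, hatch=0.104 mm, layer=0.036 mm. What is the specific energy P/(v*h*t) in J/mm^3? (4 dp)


Build rate = 1924 * 0.104 * 0.036 = 7.203456 mm^3/s
SE = 348 / 7.203456 = 48.3101 J/mm^3


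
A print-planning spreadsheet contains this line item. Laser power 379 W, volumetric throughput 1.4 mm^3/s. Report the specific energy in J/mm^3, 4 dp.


SE = 379 / 1.4 = 270.7143 J/mm^3


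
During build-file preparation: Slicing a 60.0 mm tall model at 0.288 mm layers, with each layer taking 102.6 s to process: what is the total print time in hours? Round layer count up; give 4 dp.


Layers = ceil(60.0/0.288) = 209
t = 209 * 102.6 / 3600 = 5.9565 hrs


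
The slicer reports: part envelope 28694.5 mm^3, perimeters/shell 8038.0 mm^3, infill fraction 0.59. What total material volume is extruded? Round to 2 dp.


V_infill = (28694.5 - 8038.0) * 0.59 = 12187.34
V_total = 8038.0 + 12187.34 = 20225.34 mm^3


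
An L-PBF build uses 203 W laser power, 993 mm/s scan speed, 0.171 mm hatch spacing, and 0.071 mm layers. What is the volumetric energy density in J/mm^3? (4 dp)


E = 203 / (993*0.171*0.071) = 16.8381 J/mm^3


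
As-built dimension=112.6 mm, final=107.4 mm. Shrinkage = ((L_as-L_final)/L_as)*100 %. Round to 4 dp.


Shrinkage = ((112.6-107.4)/112.6)*100 = 4.6181 %


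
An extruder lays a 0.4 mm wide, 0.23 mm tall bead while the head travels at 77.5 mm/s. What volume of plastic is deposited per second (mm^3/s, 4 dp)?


Rate = 0.4 * 0.23 * 77.5 = 7.13 mm^3/s


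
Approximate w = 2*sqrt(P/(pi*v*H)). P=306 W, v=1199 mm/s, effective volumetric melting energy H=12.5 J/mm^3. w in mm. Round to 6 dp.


w = 2*sqrt(306/(pi*1199*12.5)) = 0.161232 mm


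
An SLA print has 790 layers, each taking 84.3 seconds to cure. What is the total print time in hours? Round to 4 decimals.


t = 790 * 84.3 / 3600 = 18.4992 hrs


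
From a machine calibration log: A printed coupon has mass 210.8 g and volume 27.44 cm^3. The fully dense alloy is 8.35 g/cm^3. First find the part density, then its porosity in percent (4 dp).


rho_part = 210.8 / 27.44 = 7.68221574 g/cm^3
Porosity = (1 - 7.68221574/8.35)*100 = 7.9974 %


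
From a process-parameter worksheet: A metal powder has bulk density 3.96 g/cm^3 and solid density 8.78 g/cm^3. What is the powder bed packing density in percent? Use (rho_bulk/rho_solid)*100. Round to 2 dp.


Packing = (3.96/8.78)*100 = 45.1 %


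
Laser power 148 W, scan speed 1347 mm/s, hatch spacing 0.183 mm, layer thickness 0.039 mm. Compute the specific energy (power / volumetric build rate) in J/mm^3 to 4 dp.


Build rate = 1347 * 0.183 * 0.039 = 9.613539 mm^3/s
SE = 148 / 9.613539 = 15.395 J/mm^3


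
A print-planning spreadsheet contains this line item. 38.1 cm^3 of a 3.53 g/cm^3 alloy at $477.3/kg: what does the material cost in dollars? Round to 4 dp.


Mass = 38.1*3.53/1000 = 0.134493 kg
Cost = 0.134493 * 477.3 = 64.1935 $


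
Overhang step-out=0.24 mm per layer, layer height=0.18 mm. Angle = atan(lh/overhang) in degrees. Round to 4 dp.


angle = atan(0.18/0.24) = 36.8699 degrees


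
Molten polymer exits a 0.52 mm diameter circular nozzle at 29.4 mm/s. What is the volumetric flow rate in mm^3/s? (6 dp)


A = pi*(0.52/2)^2 = 0.21237166 mm^2
Q = 0.21237166 * 29.4 = 6.243727 mm^3/s


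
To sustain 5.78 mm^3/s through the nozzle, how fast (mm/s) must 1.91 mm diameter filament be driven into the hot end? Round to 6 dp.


A = pi*(1.91/2)^2 = 2.865211
v = 5.78 / 2.865211 = 2.017303 mm/s


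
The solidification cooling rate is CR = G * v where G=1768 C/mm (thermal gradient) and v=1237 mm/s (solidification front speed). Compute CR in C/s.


CR = 1768 * 1237 = 2187016 C/s


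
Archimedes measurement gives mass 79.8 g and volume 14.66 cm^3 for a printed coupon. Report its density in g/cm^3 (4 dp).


rho = 79.8 / 14.66 = 5.4434 g/cm^3


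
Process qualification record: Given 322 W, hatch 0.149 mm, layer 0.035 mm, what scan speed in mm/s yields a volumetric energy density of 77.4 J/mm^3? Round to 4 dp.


v = 322 / (77.4*0.149*0.035) = 797.7386 mm/s


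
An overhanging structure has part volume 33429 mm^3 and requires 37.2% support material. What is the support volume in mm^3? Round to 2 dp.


V_support = 33429 * 0.372 = 12435.59 mm^3


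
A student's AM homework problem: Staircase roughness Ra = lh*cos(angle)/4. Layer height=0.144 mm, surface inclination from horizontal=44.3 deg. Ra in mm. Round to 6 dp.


Ra = 0.144 * cos(44.3) / 4 = 0.025765 mm


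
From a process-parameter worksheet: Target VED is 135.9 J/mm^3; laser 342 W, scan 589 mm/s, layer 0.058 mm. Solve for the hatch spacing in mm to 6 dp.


h = 342 / (135.9*589*0.058) = 0.073665 mm


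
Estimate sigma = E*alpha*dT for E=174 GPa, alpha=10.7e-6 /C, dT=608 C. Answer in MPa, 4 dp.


sigma = 174*1000 * 10.7e-6 * 608 = 1131.9744 MPa


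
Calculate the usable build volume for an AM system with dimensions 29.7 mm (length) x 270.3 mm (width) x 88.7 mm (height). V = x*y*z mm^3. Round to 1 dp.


V = 29.7 * 270.3 * 88.7 = 712075.6 mm^3


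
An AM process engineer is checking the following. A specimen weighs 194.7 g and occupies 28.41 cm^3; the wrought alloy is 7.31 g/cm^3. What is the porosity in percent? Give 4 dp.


rho_part = 194.7 / 28.41 = 6.8532207 g/cm^3
Porosity = (1 - 6.8532207/7.31)*100 = 6.2487 %


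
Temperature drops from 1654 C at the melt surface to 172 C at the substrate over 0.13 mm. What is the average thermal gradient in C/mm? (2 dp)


G = (1654-172)/0.13 = 11400.0 C/mm


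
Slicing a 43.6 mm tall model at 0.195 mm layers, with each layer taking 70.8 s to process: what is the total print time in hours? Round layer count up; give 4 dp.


Layers = ceil(43.6/0.195) = 224
t = 224 * 70.8 / 3600 = 4.4053 hrs


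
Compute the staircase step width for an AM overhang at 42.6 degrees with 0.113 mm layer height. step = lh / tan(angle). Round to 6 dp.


step = 0.113 / tan(42.6) = 0.122887 mm


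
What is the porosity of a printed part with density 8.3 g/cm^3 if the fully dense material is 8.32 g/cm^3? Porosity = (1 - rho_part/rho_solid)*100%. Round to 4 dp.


Porosity = (1-8.3/8.32)*100 = 0.2404 %


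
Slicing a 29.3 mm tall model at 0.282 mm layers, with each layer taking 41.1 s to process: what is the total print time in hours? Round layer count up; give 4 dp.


Layers = ceil(29.3/0.282) = 104
t = 104 * 41.1 / 3600 = 1.1873 hrs


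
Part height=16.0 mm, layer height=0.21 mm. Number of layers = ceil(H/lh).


Layers = ceil(16.0/0.21) = 77


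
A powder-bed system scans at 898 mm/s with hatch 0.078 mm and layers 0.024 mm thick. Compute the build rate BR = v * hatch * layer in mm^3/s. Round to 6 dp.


Rate = 898 * 0.078 * 0.024 = 1.681056 mm^3/s


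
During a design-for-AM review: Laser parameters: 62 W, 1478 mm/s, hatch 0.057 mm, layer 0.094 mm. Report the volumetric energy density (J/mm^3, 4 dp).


E = 62 / (1478*0.057*0.094) = 7.8291 J/mm^3


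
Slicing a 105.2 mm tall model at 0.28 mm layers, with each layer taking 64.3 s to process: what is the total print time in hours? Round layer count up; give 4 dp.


Layers = ceil(105.2/0.28) = 376
t = 376 * 64.3 / 3600 = 6.7158 hrs


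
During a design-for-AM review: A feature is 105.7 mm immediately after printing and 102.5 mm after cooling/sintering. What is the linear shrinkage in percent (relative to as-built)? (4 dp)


Shrinkage = ((105.7-102.5)/105.7)*100 = 3.0274 %


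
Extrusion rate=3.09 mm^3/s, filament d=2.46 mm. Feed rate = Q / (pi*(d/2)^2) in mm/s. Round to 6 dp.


A = pi*(2.46/2)^2 = 4.752916
v = 3.09 / 4.752916 = 0.650127 mm/s


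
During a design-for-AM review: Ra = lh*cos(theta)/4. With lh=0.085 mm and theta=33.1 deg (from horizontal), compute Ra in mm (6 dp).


Ra = 0.085 * cos(33.1) / 4 = 0.017802 mm


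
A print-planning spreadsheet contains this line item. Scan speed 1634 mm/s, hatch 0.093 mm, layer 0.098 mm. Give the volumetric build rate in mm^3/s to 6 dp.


Rate = 1634 * 0.093 * 0.098 = 14.892276 mm^3/s


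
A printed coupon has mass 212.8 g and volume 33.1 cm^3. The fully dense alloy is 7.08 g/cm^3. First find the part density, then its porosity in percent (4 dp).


rho_part = 212.8 / 33.1 = 6.42900302 g/cm^3
Porosity = (1 - 6.42900302/7.08)*100 = 9.1949 %


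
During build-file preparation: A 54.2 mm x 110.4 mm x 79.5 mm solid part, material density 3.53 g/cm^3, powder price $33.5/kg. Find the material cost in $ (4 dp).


V = 54.2 * 110.4 * 79.5 = 475702.56 mm^3 = 475.70256 cm^3
Mass = 475.70256 * 3.53 / 1000 = 1.67923004 kg
Cost = 1.67923004 * 33.5 = 56.2542 $


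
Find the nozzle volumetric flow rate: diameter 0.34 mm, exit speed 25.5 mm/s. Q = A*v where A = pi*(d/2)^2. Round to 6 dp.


A = pi*(0.34/2)^2 = 0.09079203 mm^2
Q = 0.09079203 * 25.5 = 2.315197 mm^3/s


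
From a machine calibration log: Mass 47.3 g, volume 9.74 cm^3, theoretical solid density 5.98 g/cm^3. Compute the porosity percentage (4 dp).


rho_part = 47.3 / 9.74 = 4.85626283 g/cm^3
Porosity = (1 - 4.85626283/5.98)*100 = 18.7916 %


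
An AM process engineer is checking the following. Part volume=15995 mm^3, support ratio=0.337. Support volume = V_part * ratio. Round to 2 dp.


V_support = 15995 * 0.337 = 5390.32 mm^3


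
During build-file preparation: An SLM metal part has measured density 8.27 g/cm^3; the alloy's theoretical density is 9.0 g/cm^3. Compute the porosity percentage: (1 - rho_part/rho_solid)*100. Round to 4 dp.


Porosity = (1-8.27/9.0)*100 = 8.1111 %


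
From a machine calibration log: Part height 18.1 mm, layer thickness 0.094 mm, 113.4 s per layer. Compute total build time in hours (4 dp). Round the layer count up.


Layers = ceil(18.1/0.094) = 193
t = 193 * 113.4 / 3600 = 6.0795 hrs


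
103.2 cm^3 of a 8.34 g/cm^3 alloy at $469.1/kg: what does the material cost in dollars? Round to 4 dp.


Mass = 103.2*8.34/1000 = 0.860688 kg
Cost = 0.860688 * 469.1 = 403.7487 $


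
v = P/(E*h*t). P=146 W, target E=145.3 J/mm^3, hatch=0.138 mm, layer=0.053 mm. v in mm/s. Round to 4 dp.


v = 146 / (145.3*0.138*0.053) = 137.3828 mm/s


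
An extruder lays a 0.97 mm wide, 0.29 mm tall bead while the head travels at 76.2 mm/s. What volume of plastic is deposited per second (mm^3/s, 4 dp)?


Rate = 0.97 * 0.29 * 76.2 = 21.4351 mm^3/s


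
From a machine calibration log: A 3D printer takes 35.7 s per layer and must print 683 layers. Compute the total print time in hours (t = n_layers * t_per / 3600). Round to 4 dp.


t = 683 * 35.7 / 3600 = 6.7731 hrs


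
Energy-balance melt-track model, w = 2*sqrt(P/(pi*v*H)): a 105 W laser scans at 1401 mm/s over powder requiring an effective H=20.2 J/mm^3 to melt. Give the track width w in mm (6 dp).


w = 2*sqrt(105/(pi*1401*20.2)) = 0.068731 mm


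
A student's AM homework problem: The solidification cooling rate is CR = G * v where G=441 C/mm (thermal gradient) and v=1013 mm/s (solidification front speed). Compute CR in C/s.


CR = 441 * 1013 = 446733 C/s


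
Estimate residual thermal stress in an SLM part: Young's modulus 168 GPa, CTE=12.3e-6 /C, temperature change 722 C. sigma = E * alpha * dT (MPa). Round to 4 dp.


sigma = 168*1000 * 12.3e-6 * 722 = 1491.9408 MPa


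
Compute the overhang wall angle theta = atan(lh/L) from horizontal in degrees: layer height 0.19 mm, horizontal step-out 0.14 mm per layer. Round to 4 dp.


angle = atan(0.19/0.14) = 53.6156 degrees


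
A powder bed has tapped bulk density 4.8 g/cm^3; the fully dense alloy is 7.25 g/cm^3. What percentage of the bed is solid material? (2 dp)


Packing = (4.8/7.25)*100 = 66.21 %


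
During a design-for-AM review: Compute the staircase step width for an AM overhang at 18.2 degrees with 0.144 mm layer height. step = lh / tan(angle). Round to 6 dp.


step = 0.144 / tan(18.2) = 0.437978 mm


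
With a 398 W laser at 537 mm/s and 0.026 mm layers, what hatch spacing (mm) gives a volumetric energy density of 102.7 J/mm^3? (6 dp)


h = 398 / (102.7*537*0.026) = 0.277565 mm


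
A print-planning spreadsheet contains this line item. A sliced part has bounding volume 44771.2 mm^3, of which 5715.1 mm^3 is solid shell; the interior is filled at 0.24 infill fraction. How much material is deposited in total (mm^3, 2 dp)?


V_infill = (44771.2 - 5715.1) * 0.24 = 9373.46
V_total = 5715.1 + 9373.46 = 15088.56 mm^3


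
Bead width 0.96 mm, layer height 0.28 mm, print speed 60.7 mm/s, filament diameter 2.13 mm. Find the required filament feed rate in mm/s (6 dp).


Q = 0.96 * 0.28 * 60.7 = 16.31616 mm^3/s
A_fil = pi*(2.13/2)^2 = 3.56327293 mm^2
v_feed = 16.31616 / 3.56327293 = 4.578981 mm/s


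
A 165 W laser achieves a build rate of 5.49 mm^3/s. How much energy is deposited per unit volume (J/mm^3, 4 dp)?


SE = 165 / 5.49 = 30.0546 J/mm^3


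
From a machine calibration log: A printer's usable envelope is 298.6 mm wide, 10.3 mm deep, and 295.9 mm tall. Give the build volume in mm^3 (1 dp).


V = 298.6 * 10.3 * 295.9 = 910064.1 mm^3


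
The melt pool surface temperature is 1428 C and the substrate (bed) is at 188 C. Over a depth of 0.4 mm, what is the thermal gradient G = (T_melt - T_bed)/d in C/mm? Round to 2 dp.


G = (1428-188)/0.4 = 3100.0 C/mm


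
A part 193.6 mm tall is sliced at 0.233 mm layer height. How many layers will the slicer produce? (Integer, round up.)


Layers = ceil(193.6/0.233) = 831


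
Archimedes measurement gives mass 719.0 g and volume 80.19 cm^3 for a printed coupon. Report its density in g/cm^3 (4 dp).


rho = 719.0 / 80.19 = 8.9662 g/cm^3


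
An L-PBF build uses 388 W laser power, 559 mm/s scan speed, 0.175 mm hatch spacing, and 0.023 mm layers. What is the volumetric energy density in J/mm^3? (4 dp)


E = 388 / (559*0.175*0.023) = 172.4464 J/mm^3


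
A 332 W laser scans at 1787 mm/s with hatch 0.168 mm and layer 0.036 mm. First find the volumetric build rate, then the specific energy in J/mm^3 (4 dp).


Build rate = 1787 * 0.168 * 0.036 = 10.807776 mm^3/s
SE = 332 / 10.807776 = 30.7186 J/mm^3


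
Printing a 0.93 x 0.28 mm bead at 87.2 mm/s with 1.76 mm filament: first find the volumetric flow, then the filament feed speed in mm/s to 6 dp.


Q = 0.93 * 0.28 * 87.2 = 22.70688 mm^3/s
A_fil = pi*(1.76/2)^2 = 2.43284935 mm^2
v_feed = 22.70688 / 2.43284935 = 9.333451 mm/s


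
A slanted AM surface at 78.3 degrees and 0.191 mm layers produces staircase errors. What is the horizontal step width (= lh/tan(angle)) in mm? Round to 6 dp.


step = 0.191 / tan(78.3) = 0.039554 mm


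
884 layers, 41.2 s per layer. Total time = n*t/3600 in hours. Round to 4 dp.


t = 884 * 41.2 / 3600 = 10.1169 hrs


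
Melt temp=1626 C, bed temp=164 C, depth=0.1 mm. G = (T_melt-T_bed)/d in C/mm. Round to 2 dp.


G = (1626-164)/0.1 = 14620.0 C/mm


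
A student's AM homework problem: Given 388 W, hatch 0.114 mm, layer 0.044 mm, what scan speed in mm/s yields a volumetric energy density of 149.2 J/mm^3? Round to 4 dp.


v = 388 / (149.2*0.114*0.044) = 518.4482 mm/s


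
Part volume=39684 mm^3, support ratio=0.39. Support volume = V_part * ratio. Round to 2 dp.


V_support = 39684 * 0.39 = 15476.76 mm^3


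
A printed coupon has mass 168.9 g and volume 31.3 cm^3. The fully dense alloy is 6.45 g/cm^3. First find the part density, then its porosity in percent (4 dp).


rho_part = 168.9 / 31.3 = 5.39616613 g/cm^3
Porosity = (1 - 5.39616613/6.45)*100 = 16.3385 %


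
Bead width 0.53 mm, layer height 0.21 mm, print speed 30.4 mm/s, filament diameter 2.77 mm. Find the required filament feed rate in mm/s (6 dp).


Q = 0.53 * 0.21 * 30.4 = 3.38352 mm^3/s
A_fil = pi*(2.77/2)^2 = 6.02628157 mm^2
v_feed = 3.38352 / 6.02628157 = 0.561461 mm/s


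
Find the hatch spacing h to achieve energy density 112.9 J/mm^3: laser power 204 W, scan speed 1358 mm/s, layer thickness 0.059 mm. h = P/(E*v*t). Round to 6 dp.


h = 204 / (112.9*1358*0.059) = 0.022552 mm


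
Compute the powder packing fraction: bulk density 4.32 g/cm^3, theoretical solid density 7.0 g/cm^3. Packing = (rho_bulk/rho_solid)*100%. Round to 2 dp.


Packing = (4.32/7.0)*100 = 61.71 %


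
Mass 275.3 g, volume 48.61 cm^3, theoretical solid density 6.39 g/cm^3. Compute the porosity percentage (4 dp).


rho_part = 275.3 / 48.61 = 5.66344374 g/cm^3
Porosity = (1 - 5.66344374/6.39)*100 = 11.3702 %


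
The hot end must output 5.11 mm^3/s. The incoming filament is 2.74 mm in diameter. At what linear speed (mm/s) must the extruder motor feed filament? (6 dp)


A = pi*(2.74/2)^2 = 5.896455
v = 5.11 / 5.896455 = 0.866622 mm/s


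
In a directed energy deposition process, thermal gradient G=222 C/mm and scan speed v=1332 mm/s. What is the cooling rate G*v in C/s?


CR = 222 * 1332 = 295704 C/s


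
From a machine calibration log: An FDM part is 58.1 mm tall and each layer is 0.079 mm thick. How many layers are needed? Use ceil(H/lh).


Layers = ceil(58.1/0.079) = 736


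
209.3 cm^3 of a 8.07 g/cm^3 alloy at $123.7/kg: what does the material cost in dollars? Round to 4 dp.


Mass = 209.3*8.07/1000 = 1.689051 kg
Cost = 1.689051 * 123.7 = 208.9356 $


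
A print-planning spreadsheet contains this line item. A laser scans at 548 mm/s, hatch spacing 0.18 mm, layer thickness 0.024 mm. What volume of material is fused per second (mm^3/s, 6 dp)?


Rate = 548 * 0.18 * 0.024 = 2.36736 mm^3/s


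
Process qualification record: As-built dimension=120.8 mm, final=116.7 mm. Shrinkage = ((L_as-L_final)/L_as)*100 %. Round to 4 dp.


Shrinkage = ((120.8-116.7)/120.8)*100 = 3.394 %


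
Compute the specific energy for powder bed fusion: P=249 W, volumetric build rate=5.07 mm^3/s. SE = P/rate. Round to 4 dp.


SE = 249 / 5.07 = 49.1124 J/mm^3


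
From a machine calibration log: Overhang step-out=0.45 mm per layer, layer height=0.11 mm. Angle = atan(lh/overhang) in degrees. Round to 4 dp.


angle = atan(0.11/0.45) = 13.7363 degrees


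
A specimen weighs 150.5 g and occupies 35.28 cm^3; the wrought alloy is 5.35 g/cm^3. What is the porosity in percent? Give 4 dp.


rho_part = 150.5 / 35.28 = 4.26587302 g/cm^3
Porosity = (1 - 4.26587302/5.35)*100 = 20.2641 %


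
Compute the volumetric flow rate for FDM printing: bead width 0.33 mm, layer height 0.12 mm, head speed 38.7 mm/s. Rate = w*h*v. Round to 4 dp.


Rate = 0.33 * 0.12 * 38.7 = 1.5325 mm^3/s


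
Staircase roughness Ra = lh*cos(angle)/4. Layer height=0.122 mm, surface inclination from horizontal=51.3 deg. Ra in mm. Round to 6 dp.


Ra = 0.122 * cos(51.3) / 4 = 0.01907 mm


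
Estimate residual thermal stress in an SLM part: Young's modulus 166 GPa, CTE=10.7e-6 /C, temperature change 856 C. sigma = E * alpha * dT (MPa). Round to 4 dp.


sigma = 166*1000 * 10.7e-6 * 856 = 1520.4272 MPa


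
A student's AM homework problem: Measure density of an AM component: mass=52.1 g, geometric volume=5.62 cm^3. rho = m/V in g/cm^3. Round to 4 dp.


rho = 52.1 / 5.62 = 9.2705 g/cm^3


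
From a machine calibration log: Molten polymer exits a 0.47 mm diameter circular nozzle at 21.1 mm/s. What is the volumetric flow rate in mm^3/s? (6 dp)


A = pi*(0.47/2)^2 = 0.17349445 mm^2
Q = 0.17349445 * 21.1 = 3.660733 mm^3/s


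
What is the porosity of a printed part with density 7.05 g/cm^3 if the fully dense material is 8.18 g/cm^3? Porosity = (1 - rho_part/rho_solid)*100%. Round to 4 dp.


Porosity = (1-7.05/8.18)*100 = 13.8142 %


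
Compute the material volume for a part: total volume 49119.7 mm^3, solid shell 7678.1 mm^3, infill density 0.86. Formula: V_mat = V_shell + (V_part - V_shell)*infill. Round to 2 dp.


V_infill = (49119.7 - 7678.1) * 0.86 = 35639.78
V_total = 7678.1 + 35639.78 = 43317.88 mm^3


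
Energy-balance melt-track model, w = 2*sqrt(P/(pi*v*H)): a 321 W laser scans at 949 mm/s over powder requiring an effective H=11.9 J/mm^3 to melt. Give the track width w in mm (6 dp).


w = 2*sqrt(321/(pi*949*11.9)) = 0.19024 mm


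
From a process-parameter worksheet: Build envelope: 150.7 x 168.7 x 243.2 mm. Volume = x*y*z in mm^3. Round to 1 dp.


V = 150.7 * 168.7 * 243.2 = 6182895.5 mm^3
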